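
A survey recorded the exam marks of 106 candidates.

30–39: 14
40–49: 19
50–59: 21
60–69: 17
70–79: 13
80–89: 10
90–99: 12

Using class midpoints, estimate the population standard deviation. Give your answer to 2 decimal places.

18.79

Midpoints: 34.5, 44.5, 54.5, 64.5, 74.5, 84.5, 94.5
n = 106, Σfm = 6517, mean = 61.4811
Σfm² = 438106.5
Σf(m − x̄)² = Σfm² − (Σfm)²/n = 438106.5 − 6517²/106 = 37433.9623
Population variance = 37433.9623 / 106 = 353.1506
Standard deviation = √353.1506 = 18.7923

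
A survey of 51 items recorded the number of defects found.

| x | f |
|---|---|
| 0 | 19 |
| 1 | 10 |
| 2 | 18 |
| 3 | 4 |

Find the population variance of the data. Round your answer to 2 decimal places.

1.02

Values: 0, 1, 2, 3
n = 51, Σfx = 58, mean = 1.1373
Σfx² = 118
Σf(x − x̄)² = Σfx² − (Σfx)²/n = 118 − 58²/51 = 52.0392
Population variance = 52.0392 / 51 = 1.0204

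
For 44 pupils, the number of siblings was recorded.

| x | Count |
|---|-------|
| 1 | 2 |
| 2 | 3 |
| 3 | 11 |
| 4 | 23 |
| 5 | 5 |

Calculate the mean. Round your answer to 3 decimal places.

3.591

Values: 1, 2, 3, 4, 5
Σfx = 2×1 + 3×2 + 11×3 + 23×4 + 5×5 = 158
n = Σf = 44
Mean = 158 / 44 = 3.5909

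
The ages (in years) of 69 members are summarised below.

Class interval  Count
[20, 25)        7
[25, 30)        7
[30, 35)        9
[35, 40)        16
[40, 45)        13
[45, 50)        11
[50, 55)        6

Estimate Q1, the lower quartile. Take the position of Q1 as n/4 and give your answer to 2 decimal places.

31.81

Cumulative frequencies: 7, 14, 23, 39, 52, 63, 69
n = 69; position = n/4 = 17.25.
This falls in the class [30, 35): L = 30, F = 14, f = 9, h = 5.
Lower quartile ≈ 30 + ((17.25 − 14) / 9) × 5 = 31.8056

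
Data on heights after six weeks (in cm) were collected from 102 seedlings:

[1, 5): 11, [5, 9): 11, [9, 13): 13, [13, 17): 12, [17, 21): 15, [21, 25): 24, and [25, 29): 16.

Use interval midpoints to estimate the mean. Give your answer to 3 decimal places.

16.686

Midpoints: 3, 7, 11, 15, 19, 23, 27
Σfm = 11×3 + 11×7 + 13×11 + 12×15 + 15×19 + 24×23 + 16×27 = 1702
n = Σf = 102
Mean = 1702 / 102 = 16.6863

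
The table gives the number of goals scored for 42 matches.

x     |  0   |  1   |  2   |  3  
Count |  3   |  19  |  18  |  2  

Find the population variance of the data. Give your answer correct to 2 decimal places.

Values: 0, 1, 2, 3
n = 42, Σfx = 61, mean = 1.4524
Σfx² = 109
Σf(x − x̄)² = Σfx² − (Σfx)²/n = 109 − 61²/42 = 20.4048
Population variance = 20.4048 / 42 = 0.4858

0.49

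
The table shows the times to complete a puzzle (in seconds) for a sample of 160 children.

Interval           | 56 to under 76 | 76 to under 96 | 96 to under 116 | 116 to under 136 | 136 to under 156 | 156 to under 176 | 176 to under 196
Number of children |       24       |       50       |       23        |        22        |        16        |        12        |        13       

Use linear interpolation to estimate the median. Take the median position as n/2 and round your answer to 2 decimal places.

101.22

Cumulative frequencies: 24, 74, 97, 119, 135, 147, 160
n = 160; position = n/2 = 80.
This falls in the class 96 to under 116: L = 96, F = 74, f = 23, h = 20.
Median ≈ 96 + ((80 − 74) / 23) × 20 = 101.2174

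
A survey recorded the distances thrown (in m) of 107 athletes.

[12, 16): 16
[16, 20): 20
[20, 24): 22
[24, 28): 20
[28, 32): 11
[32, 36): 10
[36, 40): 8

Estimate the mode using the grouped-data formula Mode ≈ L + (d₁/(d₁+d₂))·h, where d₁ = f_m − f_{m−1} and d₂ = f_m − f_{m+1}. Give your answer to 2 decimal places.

22.00

Modal class: [20, 24) (highest frequency 22).
d₁ = 22 − 20 = 2, d₂ = 22 − 20 = 2
Mode ≈ 20 + (2/(2+2)) × 4 = 20 + 2.0000 = 22.0000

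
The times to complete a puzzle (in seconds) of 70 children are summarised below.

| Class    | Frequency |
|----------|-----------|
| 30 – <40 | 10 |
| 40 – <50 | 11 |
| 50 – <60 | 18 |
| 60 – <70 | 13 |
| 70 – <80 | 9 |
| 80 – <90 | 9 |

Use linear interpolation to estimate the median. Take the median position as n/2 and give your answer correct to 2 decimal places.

Cumulative frequencies: 10, 21, 39, 52, 61, 70
n = 70; position = n/2 = 35.
This falls in the class 50 – <60: L = 50, F = 21, f = 18, h = 10.
Median ≈ 50 + ((35 − 21) / 18) × 10 = 57.7778

57.78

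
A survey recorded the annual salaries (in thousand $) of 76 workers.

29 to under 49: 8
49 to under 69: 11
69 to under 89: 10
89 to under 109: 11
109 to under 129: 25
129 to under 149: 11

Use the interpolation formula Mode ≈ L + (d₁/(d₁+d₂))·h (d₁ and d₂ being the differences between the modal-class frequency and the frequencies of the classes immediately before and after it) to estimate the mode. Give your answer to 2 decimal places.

Modal class: 109 to under 129 (highest frequency 25).
d₁ = 25 − 11 = 14, d₂ = 25 − 11 = 14
Mode ≈ 109 + (14/(14+14)) × 20 = 109 + 10.0000 = 119.0000

119.00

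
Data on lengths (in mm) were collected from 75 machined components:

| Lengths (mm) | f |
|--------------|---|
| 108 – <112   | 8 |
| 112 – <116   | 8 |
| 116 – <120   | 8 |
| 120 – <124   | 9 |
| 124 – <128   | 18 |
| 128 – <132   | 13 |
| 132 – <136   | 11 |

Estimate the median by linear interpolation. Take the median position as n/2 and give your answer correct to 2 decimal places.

Cumulative frequencies: 8, 16, 24, 33, 51, 64, 75
n = 75; position = n/2 = 37.5.
This falls in the class 124 – <128: L = 124, F = 33, f = 18, h = 4.
Median ≈ 124 + ((37.5 − 33) / 18) × 4 = 125.0000

125.00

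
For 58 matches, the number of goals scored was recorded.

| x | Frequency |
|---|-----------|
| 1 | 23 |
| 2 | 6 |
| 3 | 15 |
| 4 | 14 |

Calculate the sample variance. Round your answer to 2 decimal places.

Values: 1, 2, 3, 4
n = 58, Σfx = 136, mean = 2.3448
Σfx² = 406
Σf(x − x̄)² = Σfx² − (Σfx)²/n = 406 − 136²/58 = 87.1034
Sample variance = 87.1034 / 57 = 1.5281

1.53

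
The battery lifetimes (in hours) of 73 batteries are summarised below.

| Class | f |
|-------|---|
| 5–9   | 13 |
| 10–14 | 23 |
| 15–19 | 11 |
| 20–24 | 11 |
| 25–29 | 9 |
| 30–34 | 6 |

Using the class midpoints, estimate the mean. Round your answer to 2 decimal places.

Midpoints: 7, 12, 17, 22, 27, 32
Σfm = 13×7 + 23×12 + 11×17 + 11×22 + 9×27 + 6×32 = 1231
n = Σf = 73
Mean = 1231 / 73 = 16.8630

16.86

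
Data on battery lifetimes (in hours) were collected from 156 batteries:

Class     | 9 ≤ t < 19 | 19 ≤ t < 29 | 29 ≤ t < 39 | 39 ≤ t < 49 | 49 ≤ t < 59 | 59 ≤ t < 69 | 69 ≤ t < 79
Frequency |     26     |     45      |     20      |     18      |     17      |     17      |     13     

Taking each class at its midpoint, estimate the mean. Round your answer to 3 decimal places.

Midpoints: 14, 24, 34, 44, 54, 64, 74
Σfm = 26×14 + 45×24 + 20×34 + 18×44 + 17×54 + 17×64 + 13×74 = 5884
n = Σf = 156
Mean = 5884 / 156 = 37.7179

37.718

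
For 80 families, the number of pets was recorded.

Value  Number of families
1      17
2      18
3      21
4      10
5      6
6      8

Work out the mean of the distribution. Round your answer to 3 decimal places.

Values: 1, 2, 3, 4, 5, 6
Σfx = 17×1 + 18×2 + 21×3 + 10×4 + 6×5 + 8×6 = 234
n = Σf = 80
Mean = 234 / 80 = 2.9250

2.925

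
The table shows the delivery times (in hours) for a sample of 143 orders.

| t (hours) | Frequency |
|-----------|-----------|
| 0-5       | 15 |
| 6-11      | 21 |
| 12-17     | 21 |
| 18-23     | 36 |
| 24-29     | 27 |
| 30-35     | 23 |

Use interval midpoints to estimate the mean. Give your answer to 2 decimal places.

Midpoints: 2.5, 8.5, 14.5, 20.5, 26.5, 32.5
Σfm = 15×2.5 + 21×8.5 + 21×14.5 + 36×20.5 + 27×26.5 + 23×32.5 = 2721.5
n = Σf = 143
Mean = 2721.5 / 143 = 19.0315

19.03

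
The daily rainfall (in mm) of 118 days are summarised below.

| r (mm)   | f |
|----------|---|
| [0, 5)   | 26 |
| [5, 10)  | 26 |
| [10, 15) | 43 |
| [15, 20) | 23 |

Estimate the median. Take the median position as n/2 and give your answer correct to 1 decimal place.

10.8

Cumulative frequencies: 26, 52, 95, 118
n = 118; position = n/2 = 59.
This falls in the class [10, 15): L = 10, F = 52, f = 43, h = 5.
Median ≈ 10 + ((59 − 52) / 43) × 5 = 10.8140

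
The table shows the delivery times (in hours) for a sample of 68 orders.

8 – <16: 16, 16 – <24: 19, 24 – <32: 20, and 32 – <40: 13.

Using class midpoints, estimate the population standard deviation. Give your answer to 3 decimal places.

Midpoints: 12, 20, 28, 36
n = 68, Σfm = 1600, mean = 23.5294
Σfm² = 42432
Σf(m − x̄)² = Σfm² − (Σfm)²/n = 42432 − 1600²/68 = 4784.9412
Population variance = 4784.9412 / 68 = 70.3668
Standard deviation = √70.3668 = 8.3885

8.388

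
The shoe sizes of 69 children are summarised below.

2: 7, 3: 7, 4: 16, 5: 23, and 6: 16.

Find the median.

5

Cumulative frequencies: 7, 14, 30, 53, 69
n = 69, so the median is the value in position (n+1)/2 = 35.
Position 35 falls at value 5.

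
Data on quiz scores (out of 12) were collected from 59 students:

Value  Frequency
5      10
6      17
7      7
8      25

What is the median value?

Cumulative frequencies: 10, 27, 34, 59
n = 59, so the median is the value in position (n+1)/2 = 30.
Position 30 falls at value 7.

7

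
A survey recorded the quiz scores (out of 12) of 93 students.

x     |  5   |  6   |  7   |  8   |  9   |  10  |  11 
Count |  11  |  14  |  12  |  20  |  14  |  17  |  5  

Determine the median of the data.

8

Cumulative frequencies: 11, 25, 37, 57, 71, 88, 93
n = 93, so the median is the value in position (n+1)/2 = 47.
Position 47 falls at value 8.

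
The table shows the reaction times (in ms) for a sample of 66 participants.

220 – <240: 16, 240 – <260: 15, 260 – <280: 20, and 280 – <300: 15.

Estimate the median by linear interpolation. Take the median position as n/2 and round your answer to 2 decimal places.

Cumulative frequencies: 16, 31, 51, 66
n = 66; position = n/2 = 33.
This falls in the class 260 – <280: L = 260, F = 31, f = 20, h = 20.
Median ≈ 260 + ((33 − 31) / 20) × 20 = 262.0000

262.00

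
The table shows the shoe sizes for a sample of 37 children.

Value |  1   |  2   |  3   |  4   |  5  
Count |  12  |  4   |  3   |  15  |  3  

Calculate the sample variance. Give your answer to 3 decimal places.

Values: 1, 2, 3, 4, 5
n = 37, Σfx = 104, mean = 2.8108
Σfx² = 370
Σf(x − x̄)² = Σfx² − (Σfx)²/n = 370 − 104²/37 = 77.6757
Sample variance = 77.6757 / 36 = 2.1577

2.158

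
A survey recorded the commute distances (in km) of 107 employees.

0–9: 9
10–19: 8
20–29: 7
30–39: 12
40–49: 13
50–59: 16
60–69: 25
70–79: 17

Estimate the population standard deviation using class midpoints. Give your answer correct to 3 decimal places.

21.960

Midpoints: 4.5, 14.5, 24.5, 34.5, 44.5, 54.5, 64.5, 74.5
n = 107, Σfm = 5071.5, mean = 47.3972
Σfm² = 291976.75
Σf(m − x̄)² = Σfm² − (Σfm)²/n = 291976.75 − 5071.5²/107 = 51601.8692
Population variance = 51601.8692 / 107 = 482.2605
Standard deviation = √482.2605 = 21.9604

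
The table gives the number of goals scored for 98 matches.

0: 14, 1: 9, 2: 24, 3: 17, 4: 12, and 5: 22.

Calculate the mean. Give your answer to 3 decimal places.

Values: 0, 1, 2, 3, 4, 5
Σfx = 14×0 + 9×1 + 24×2 + 17×3 + 12×4 + 22×5 = 266
n = Σf = 98
Mean = 266 / 98 = 2.7143

2.714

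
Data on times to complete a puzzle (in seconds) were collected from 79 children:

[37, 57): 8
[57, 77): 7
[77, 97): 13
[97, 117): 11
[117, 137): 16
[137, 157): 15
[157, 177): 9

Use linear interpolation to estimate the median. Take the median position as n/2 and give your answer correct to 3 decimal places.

Cumulative frequencies: 8, 15, 28, 39, 55, 70, 79
n = 79; position = n/2 = 39.5.
This falls in the class [117, 137): L = 117, F = 39, f = 16, h = 20.
Median ≈ 117 + ((39.5 − 39) / 16) × 20 = 117.6250

117.625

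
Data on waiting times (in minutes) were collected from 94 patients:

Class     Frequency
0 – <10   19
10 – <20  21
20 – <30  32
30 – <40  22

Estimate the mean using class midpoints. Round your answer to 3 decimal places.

21.064

Midpoints: 5, 15, 25, 35
Σfm = 19×5 + 21×15 + 32×25 + 22×35 = 1980
n = Σf = 94
Mean = 1980 / 94 = 21.0638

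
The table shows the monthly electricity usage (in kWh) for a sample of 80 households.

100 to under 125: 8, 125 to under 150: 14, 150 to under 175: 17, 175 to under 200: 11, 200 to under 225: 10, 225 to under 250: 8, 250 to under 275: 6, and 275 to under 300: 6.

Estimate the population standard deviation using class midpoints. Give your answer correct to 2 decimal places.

Midpoints: 112.5, 137.5, 162.5, 187.5, 212.5, 237.5, 262.5, 287.5
n = 80, Σfm = 14975, mean = 187.1875
Σfm² = 3013750
Σf(m − x̄)² = Σfm² − (Σfm)²/n = 3013750 − 14975²/80 = 210617.1875
Population variance = 210617.1875 / 80 = 2632.7148
Standard deviation = √2632.7148 = 51.3100

51.31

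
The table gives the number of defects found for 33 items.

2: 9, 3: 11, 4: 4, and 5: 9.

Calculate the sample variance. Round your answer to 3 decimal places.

Values: 2, 3, 4, 5
n = 33, Σfx = 112, mean = 3.3939
Σfx² = 424
Σf(x − x̄)² = Σfx² − (Σfx)²/n = 424 − 112²/33 = 43.8788
Sample variance = 43.8788 / 32 = 1.3712

1.371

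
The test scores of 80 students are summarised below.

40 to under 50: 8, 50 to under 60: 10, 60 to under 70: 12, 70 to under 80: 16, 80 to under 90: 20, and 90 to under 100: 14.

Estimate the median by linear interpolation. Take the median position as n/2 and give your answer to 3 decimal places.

Cumulative frequencies: 8, 18, 30, 46, 66, 80
n = 80; position = n/2 = 40.
This falls in the class 70 to under 80: L = 70, F = 30, f = 16, h = 10.
Median ≈ 70 + ((40 − 30) / 16) × 10 = 76.2500

76.250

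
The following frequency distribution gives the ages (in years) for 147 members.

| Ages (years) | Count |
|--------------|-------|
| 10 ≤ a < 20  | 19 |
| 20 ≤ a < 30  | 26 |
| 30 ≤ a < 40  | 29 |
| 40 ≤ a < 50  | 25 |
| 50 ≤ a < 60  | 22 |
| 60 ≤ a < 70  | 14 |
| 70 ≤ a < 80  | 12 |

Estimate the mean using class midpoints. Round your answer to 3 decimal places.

41.463

Midpoints: 15, 25, 35, 45, 55, 65, 75
Σfm = 19×15 + 26×25 + 29×35 + 25×45 + 22×55 + 14×65 + 12×75 = 6095
n = Σf = 147
Mean = 6095 / 147 = 41.4626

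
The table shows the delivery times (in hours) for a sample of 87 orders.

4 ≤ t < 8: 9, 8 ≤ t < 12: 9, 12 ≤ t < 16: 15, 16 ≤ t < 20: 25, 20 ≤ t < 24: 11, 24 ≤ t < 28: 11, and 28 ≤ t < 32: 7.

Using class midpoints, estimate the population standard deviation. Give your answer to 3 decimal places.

6.775

Midpoints: 6, 10, 14, 18, 22, 26, 30
n = 87, Σfm = 1542, mean = 17.7241
Σfm² = 31324
Σf(m − x̄)² = Σfm² − (Σfm)²/n = 31324 − 1542²/87 = 3993.3793
Population variance = 3993.3793 / 87 = 45.9009
Standard deviation = √45.9009 = 6.7750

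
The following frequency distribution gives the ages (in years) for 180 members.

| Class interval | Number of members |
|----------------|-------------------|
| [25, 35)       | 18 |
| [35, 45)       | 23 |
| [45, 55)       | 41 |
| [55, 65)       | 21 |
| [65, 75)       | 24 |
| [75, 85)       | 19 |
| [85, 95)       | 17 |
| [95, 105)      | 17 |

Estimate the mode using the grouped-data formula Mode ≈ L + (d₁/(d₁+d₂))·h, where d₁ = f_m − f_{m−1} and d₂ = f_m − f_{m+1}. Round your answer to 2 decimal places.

49.74

Modal class: [45, 55) (highest frequency 41).
d₁ = 41 − 23 = 18, d₂ = 41 − 21 = 20
Mode ≈ 45 + (18/(18+20)) × 10 = 45 + 4.7368 = 49.7368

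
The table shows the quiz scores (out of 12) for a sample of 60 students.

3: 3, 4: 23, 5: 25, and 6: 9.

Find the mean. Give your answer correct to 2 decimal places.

4.67

Values: 3, 4, 5, 6
Σfx = 3×3 + 23×4 + 25×5 + 9×6 = 280
n = Σf = 60
Mean = 280 / 60 = 4.6667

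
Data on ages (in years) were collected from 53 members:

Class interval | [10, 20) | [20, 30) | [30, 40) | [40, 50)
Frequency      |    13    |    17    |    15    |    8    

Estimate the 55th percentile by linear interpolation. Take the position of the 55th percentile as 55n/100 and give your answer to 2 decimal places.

29.50

Cumulative frequencies: 13, 30, 45, 53
n = 53; position = 55n/100 = 29.15.
This falls in the class [20, 30): L = 20, F = 13, f = 17, h = 10.
55th percentile ≈ 20 + ((29.15 − 13) / 17) × 10 = 29.5000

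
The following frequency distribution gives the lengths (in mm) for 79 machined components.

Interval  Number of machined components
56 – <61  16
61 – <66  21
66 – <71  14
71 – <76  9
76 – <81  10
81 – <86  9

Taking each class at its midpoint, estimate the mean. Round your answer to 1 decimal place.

Midpoints: 58.5, 63.5, 68.5, 73.5, 78.5, 83.5
Σfm = 16×58.5 + 21×63.5 + 14×68.5 + 9×73.5 + 10×78.5 + 9×83.5 = 5426.5
n = Σf = 79
Mean = 5426.5 / 79 = 68.6899

68.7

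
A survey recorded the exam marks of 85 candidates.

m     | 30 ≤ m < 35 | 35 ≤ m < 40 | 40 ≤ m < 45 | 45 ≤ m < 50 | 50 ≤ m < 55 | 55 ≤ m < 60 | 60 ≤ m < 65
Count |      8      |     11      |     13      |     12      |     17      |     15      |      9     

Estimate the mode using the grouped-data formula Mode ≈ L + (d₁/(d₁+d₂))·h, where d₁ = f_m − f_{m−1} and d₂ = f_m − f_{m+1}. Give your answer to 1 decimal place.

53.6

Modal class: 50 ≤ m < 55 (highest frequency 17).
d₁ = 17 − 12 = 5, d₂ = 17 − 15 = 2
Mode ≈ 50 + (5/(5+2)) × 5 = 50 + 3.5714 = 53.5714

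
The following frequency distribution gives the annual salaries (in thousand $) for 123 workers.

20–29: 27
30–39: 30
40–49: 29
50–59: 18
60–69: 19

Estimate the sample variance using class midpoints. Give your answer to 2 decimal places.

184.94

Midpoints: 24.5, 34.5, 44.5, 54.5, 64.5
n = 123, Σfm = 5193.5, mean = 42.2236
Σfm² = 241850.75
Σf(m − x̄)² = Σfm² − (Σfm)²/n = 241850.75 − 5193.5²/123 = 22562.6016
Sample variance = 22562.6016 / 122 = 184.9394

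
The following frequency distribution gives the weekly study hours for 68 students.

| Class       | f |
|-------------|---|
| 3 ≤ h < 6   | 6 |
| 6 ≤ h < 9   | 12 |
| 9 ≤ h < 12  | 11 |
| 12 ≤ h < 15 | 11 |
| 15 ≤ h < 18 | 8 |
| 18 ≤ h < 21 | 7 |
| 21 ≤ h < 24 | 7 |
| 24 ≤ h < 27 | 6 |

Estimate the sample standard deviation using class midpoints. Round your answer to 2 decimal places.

6.40

Midpoints: 4.5, 7.5, 10.5, 13.5, 16.5, 19.5, 22.5, 25.5
n = 68, Σfm = 960, mean = 14.1176
Σfm² = 16299
Σf(m − x̄)² = Σfm² − (Σfm)²/n = 16299 − 960²/68 = 2746.0588
Sample variance = 2746.0588 / 67 = 40.9860
Standard deviation = √40.9860 = 6.4020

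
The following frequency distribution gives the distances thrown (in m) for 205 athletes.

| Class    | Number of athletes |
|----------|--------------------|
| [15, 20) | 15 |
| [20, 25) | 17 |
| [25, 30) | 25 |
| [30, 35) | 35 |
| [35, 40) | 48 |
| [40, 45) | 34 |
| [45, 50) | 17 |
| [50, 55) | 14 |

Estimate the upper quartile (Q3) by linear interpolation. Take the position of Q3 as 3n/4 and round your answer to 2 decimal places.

42.02

Cumulative frequencies: 15, 32, 57, 92, 140, 174, 191, 205
n = 205; position = 3n/4 = 153.75.
This falls in the class [40, 45): L = 40, F = 140, f = 34, h = 5.
Upper quartile ≈ 40 + ((153.75 − 140) / 34) × 5 = 42.0221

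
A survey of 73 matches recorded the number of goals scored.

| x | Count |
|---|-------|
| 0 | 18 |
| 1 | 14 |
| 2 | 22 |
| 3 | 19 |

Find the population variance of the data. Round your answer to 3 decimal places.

1.258

Values: 0, 1, 2, 3
n = 73, Σfx = 115, mean = 1.5753
Σfx² = 273
Σf(x − x̄)² = Σfx² − (Σfx)²/n = 273 − 115²/73 = 91.8356
Population variance = 91.8356 / 73 = 1.2580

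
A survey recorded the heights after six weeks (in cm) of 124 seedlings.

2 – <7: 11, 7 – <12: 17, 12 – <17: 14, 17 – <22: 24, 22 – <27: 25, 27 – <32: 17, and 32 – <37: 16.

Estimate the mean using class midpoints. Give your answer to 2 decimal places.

Midpoints: 4.5, 9.5, 14.5, 19.5, 24.5, 29.5, 34.5
Σfm = 11×4.5 + 17×9.5 + 14×14.5 + 24×19.5 + 25×24.5 + 17×29.5 + 16×34.5 = 2548
n = Σf = 124
Mean = 2548 / 124 = 20.5484

20.55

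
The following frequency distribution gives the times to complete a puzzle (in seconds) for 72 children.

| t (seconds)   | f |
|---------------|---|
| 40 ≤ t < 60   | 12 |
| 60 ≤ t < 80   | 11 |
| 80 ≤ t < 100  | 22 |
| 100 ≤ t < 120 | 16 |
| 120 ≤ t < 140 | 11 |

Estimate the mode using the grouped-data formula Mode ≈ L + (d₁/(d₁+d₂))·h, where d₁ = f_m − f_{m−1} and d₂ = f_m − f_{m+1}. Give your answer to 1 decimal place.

92.9

Modal class: 80 ≤ t < 100 (highest frequency 22).
d₁ = 22 − 11 = 11, d₂ = 22 − 16 = 6
Mode ≈ 80 + (11/(11+6)) × 20 = 80 + 12.9412 = 92.9412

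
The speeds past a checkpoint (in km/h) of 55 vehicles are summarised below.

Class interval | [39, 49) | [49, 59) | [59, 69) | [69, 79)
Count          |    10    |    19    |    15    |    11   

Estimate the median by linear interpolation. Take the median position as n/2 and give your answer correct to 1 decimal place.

58.2

Cumulative frequencies: 10, 29, 44, 55
n = 55; position = n/2 = 27.5.
This falls in the class [49, 59): L = 49, F = 10, f = 19, h = 10.
Median ≈ 49 + ((27.5 − 10) / 19) × 10 = 58.2105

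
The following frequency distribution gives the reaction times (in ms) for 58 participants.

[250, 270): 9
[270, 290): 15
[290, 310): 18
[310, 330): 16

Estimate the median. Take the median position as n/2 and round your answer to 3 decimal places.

295.556

Cumulative frequencies: 9, 24, 42, 58
n = 58; position = n/2 = 29.
This falls in the class [290, 310): L = 290, F = 24, f = 18, h = 20.
Median ≈ 290 + ((29 − 24) / 18) × 20 = 295.5556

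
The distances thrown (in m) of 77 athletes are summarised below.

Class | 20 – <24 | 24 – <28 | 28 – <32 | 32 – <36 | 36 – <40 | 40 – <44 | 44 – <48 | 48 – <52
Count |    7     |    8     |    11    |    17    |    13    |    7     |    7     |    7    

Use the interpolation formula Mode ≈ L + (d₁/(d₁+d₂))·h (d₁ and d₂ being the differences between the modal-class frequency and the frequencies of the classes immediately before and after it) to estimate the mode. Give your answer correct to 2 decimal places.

Modal class: 32 – <36 (highest frequency 17).
d₁ = 17 − 11 = 6, d₂ = 17 − 13 = 4
Mode ≈ 32 + (6/(6+4)) × 4 = 32 + 2.4000 = 34.4000

34.40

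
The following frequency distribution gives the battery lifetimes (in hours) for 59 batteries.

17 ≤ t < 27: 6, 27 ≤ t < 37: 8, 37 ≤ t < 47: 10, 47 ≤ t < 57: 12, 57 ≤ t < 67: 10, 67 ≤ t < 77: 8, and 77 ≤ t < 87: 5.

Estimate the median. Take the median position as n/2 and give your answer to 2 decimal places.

51.58

Cumulative frequencies: 6, 14, 24, 36, 46, 54, 59
n = 59; position = n/2 = 29.5.
This falls in the class 47 ≤ t < 57: L = 47, F = 24, f = 12, h = 10.
Median ≈ 47 + ((29.5 − 24) / 12) × 10 = 51.5833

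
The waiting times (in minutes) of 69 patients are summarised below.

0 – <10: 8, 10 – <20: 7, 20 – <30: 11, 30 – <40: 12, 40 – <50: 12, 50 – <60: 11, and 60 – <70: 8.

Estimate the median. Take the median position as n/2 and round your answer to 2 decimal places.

Cumulative frequencies: 8, 15, 26, 38, 50, 61, 69
n = 69; position = n/2 = 34.5.
This falls in the class 30 – <40: L = 30, F = 26, f = 12, h = 10.
Median ≈ 30 + ((34.5 − 26) / 12) × 10 = 37.0833

37.08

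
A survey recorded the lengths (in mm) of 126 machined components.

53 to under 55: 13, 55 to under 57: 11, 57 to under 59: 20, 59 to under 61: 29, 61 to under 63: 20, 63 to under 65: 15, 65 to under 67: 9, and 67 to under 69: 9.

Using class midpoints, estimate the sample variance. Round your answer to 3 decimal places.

15.292

Midpoints: 54, 56, 58, 60, 62, 64, 66, 68
n = 126, Σfm = 7624, mean = 60.5079
Σfm² = 463224
Σf(m − x̄)² = Σfm² − (Σfm)²/n = 463224 − 7624²/126 = 1911.4921
Sample variance = 1911.4921 / 125 = 15.2919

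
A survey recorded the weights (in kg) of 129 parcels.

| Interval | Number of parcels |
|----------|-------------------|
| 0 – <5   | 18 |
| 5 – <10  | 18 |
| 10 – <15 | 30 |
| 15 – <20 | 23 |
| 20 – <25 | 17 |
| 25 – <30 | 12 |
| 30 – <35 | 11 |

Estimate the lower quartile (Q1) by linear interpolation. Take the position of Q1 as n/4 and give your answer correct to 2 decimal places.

8.96

Cumulative frequencies: 18, 36, 66, 89, 106, 118, 129
n = 129; position = n/4 = 32.25.
This falls in the class 5 – <10: L = 5, F = 18, f = 18, h = 5.
Lower quartile ≈ 5 + ((32.25 − 18) / 18) × 5 = 8.9583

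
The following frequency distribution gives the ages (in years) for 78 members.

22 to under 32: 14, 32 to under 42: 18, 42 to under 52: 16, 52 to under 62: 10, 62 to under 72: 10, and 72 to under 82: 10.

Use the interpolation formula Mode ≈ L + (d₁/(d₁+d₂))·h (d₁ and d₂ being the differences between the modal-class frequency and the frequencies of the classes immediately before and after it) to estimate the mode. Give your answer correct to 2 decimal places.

Modal class: 32 to under 42 (highest frequency 18).
d₁ = 18 − 14 = 4, d₂ = 18 − 16 = 2
Mode ≈ 32 + (4/(4+2)) × 10 = 32 + 6.6667 = 38.6667

38.67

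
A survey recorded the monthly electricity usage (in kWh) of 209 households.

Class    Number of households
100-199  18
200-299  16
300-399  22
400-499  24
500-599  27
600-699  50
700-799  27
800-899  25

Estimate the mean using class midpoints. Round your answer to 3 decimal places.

Midpoints: 149.5, 249.5, 349.5, 449.5, 549.5, 649.5, 749.5, 849.5
Σfm = 18×149.5 + 16×249.5 + 22×349.5 + 24×449.5 + 27×549.5 + 50×649.5 + 27×749.5 + 25×849.5 = 113945.5
n = Σf = 209
Mean = 113945.5 / 209 = 545.1938

545.194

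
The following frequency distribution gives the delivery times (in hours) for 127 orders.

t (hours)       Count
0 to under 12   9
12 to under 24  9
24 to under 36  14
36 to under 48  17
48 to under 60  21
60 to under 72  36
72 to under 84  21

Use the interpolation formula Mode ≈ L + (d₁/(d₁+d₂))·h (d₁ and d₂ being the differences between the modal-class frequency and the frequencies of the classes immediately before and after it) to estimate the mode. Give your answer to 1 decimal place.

66.0

Modal class: 60 to under 72 (highest frequency 36).
d₁ = 36 − 21 = 15, d₂ = 36 − 21 = 15
Mode ≈ 60 + (15/(15+15)) × 12 = 60 + 6.0000 = 66.0000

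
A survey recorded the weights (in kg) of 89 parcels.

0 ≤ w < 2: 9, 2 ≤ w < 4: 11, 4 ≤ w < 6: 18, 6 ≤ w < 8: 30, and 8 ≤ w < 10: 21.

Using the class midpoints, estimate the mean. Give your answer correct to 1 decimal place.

Midpoints: 1, 3, 5, 7, 9
Σfm = 9×1 + 11×3 + 18×5 + 30×7 + 21×9 = 531
n = Σf = 89
Mean = 531 / 89 = 5.9663

6.0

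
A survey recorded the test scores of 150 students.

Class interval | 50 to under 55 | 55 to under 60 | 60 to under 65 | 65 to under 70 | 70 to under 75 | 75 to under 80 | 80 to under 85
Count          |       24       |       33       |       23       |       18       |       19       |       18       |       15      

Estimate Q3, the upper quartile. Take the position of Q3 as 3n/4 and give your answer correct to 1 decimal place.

73.8

Cumulative frequencies: 24, 57, 80, 98, 117, 135, 150
n = 150; position = 3n/4 = 112.5.
This falls in the class 70 to under 75: L = 70, F = 98, f = 19, h = 5.
Upper quartile ≈ 70 + ((112.5 − 98) / 19) × 5 = 73.8158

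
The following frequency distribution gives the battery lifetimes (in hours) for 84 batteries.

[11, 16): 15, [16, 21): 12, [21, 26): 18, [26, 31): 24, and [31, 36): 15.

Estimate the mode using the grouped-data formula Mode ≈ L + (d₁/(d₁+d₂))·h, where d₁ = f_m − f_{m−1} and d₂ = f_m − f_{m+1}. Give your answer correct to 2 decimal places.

28.00

Modal class: [26, 31) (highest frequency 24).
d₁ = 24 − 18 = 6, d₂ = 24 − 15 = 9
Mode ≈ 26 + (6/(6+9)) × 5 = 26 + 2.0000 = 28.0000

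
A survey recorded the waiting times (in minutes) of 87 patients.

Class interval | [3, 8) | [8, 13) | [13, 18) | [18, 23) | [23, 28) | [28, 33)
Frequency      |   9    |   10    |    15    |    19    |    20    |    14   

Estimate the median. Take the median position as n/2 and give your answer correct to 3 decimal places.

20.500

Cumulative frequencies: 9, 19, 34, 53, 73, 87
n = 87; position = n/2 = 43.5.
This falls in the class [18, 23): L = 18, F = 34, f = 19, h = 5.
Median ≈ 18 + ((43.5 − 34) / 19) × 5 = 20.5000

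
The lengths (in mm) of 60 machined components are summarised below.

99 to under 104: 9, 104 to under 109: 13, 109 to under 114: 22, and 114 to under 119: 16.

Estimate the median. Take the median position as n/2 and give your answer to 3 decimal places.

Cumulative frequencies: 9, 22, 44, 60
n = 60; position = n/2 = 30.
This falls in the class 109 to under 114: L = 109, F = 22, f = 22, h = 5.
Median ≈ 109 + ((30 − 22) / 22) × 5 = 110.8182

110.818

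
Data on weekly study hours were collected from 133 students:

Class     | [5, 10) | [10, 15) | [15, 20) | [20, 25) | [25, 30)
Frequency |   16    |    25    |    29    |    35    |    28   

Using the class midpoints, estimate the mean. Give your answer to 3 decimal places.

18.778

Midpoints: 7.5, 12.5, 17.5, 22.5, 27.5
Σfm = 16×7.5 + 25×12.5 + 29×17.5 + 35×22.5 + 28×27.5 = 2497.5
n = Σf = 133
Mean = 2497.5 / 133 = 18.7782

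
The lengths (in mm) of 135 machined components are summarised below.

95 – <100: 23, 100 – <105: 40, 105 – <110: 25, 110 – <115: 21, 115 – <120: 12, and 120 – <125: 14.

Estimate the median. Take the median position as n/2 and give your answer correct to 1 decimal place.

105.9

Cumulative frequencies: 23, 63, 88, 109, 121, 135
n = 135; position = n/2 = 67.5.
This falls in the class 105 – <110: L = 105, F = 63, f = 25, h = 5.
Median ≈ 105 + ((67.5 − 63) / 25) × 5 = 105.9000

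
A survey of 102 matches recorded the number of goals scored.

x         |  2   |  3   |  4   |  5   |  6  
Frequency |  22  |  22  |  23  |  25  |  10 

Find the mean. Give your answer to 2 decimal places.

Values: 2, 3, 4, 5, 6
Σfx = 22×2 + 22×3 + 23×4 + 25×5 + 10×6 = 387
n = Σf = 102
Mean = 387 / 102 = 3.7941

3.79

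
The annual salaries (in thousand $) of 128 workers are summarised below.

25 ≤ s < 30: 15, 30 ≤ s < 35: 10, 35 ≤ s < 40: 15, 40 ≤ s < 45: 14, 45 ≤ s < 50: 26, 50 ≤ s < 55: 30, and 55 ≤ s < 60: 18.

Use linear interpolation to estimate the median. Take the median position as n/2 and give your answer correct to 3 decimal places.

Cumulative frequencies: 15, 25, 40, 54, 80, 110, 128
n = 128; position = n/2 = 64.
This falls in the class 45 ≤ s < 50: L = 45, F = 54, f = 26, h = 5.
Median ≈ 45 + ((64 − 54) / 26) × 5 = 46.9231

46.923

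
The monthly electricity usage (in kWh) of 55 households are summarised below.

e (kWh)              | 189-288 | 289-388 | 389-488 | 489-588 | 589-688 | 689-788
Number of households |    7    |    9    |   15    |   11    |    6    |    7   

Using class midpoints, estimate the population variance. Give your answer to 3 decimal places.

Midpoints: 238.5, 338.5, 438.5, 538.5, 638.5, 738.5
n = 55, Σfm = 26217.5, mean = 476.6818
Σfm² = 13767223.75
Σf(m − x̄)² = Σfm² − (Σfm)²/n = 13767223.75 − 26217.5²/55 = 1269818.1818
Population variance = 1269818.1818 / 55 = 23087.6033

23087.603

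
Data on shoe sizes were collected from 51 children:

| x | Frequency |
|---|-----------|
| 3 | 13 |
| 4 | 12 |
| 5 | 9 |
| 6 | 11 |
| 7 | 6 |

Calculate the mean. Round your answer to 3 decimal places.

4.706

Values: 3, 4, 5, 6, 7
Σfx = 13×3 + 12×4 + 9×5 + 11×6 + 6×7 = 240
n = Σf = 51
Mean = 240 / 51 = 4.7059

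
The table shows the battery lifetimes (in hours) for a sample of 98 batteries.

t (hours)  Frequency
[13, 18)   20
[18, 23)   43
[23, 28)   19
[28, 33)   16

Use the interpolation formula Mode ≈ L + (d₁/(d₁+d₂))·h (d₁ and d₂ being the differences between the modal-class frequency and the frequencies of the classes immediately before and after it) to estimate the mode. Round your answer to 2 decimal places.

20.45

Modal class: [18, 23) (highest frequency 43).
d₁ = 43 − 20 = 23, d₂ = 43 − 19 = 24
Mode ≈ 18 + (23/(23+24)) × 5 = 18 + 2.4468 = 20.4468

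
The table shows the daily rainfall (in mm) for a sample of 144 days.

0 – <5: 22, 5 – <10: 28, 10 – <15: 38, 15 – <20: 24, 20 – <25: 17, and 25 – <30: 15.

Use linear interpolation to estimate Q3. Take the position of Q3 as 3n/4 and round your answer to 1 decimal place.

Cumulative frequencies: 22, 50, 88, 112, 129, 144
n = 144; position = 3n/4 = 108.
This falls in the class 15 – <20: L = 15, F = 88, f = 24, h = 5.
Upper quartile ≈ 15 + ((108 − 88) / 24) × 5 = 19.1667

19.2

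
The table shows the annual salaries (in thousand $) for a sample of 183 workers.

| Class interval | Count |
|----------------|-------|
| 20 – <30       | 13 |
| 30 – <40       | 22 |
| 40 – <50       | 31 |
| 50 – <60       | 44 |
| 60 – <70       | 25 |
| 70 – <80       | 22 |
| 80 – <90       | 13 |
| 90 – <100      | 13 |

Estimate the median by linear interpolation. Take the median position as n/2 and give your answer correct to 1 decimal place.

55.8

Cumulative frequencies: 13, 35, 66, 110, 135, 157, 170, 183
n = 183; position = n/2 = 91.5.
This falls in the class 50 – <60: L = 50, F = 66, f = 44, h = 10.
Median ≈ 50 + ((91.5 − 66) / 44) × 10 = 55.7955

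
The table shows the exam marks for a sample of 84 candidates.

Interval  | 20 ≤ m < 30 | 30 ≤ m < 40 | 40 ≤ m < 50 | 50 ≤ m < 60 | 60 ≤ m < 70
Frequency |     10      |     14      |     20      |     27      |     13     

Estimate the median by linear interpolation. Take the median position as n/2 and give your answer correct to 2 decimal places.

49.00

Cumulative frequencies: 10, 24, 44, 71, 84
n = 84; position = n/2 = 42.
This falls in the class 40 ≤ m < 50: L = 40, F = 24, f = 20, h = 10.
Median ≈ 40 + ((42 − 24) / 20) × 10 = 49.0000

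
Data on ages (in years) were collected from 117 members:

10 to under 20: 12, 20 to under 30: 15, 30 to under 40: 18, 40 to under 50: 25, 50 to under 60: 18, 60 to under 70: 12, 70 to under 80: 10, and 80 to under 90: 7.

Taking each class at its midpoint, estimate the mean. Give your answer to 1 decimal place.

46.4

Midpoints: 15, 25, 35, 45, 55, 65, 75, 85
Σfm = 12×15 + 15×25 + 18×35 + 25×45 + 18×55 + 12×65 + 10×75 + 7×85 = 5425
n = Σf = 117
Mean = 5425 / 117 = 46.3675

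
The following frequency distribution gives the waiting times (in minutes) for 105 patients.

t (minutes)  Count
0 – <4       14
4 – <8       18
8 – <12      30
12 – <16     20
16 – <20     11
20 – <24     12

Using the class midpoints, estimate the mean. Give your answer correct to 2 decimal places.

11.22

Midpoints: 2, 6, 10, 14, 18, 22
Σfm = 14×2 + 18×6 + 30×10 + 20×14 + 11×18 + 12×22 = 1178
n = Σf = 105
Mean = 1178 / 105 = 11.2190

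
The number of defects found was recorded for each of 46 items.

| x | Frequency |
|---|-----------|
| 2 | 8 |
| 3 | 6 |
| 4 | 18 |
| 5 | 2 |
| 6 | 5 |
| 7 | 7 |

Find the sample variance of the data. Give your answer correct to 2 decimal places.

Values: 2, 3, 4, 5, 6, 7
n = 46, Σfx = 195, mean = 4.2391
Σfx² = 947
Σf(x − x̄)² = Σfx² − (Σfx)²/n = 947 − 195²/46 = 120.3696
Sample variance = 120.3696 / 45 = 2.6749

2.67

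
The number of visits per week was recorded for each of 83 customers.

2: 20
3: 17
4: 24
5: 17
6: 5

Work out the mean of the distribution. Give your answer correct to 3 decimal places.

3.639

Values: 2, 3, 4, 5, 6
Σfx = 20×2 + 17×3 + 24×4 + 17×5 + 5×6 = 302
n = Σf = 83
Mean = 302 / 83 = 3.6386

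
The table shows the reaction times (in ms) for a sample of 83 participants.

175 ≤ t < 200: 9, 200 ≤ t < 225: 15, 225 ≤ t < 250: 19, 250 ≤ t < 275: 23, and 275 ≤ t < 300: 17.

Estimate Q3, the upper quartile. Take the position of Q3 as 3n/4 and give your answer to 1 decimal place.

270.9

Cumulative frequencies: 9, 24, 43, 66, 83
n = 83; position = 3n/4 = 62.25.
This falls in the class 250 ≤ t < 275: L = 250, F = 43, f = 23, h = 25.
Upper quartile ≈ 250 + ((62.25 − 43) / 23) × 25 = 270.9239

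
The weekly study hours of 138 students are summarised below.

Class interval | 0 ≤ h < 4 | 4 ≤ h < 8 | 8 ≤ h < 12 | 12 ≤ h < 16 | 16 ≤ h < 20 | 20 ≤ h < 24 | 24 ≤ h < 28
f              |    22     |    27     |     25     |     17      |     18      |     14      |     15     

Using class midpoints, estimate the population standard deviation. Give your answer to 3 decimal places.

Midpoints: 2, 6, 10, 14, 18, 22, 26
n = 138, Σfm = 1716, mean = 12.4348
Σfm² = 29640
Σf(m − x̄)² = Σfm² − (Σfm)²/n = 29640 − 1716²/138 = 8301.9130
Population variance = 8301.9130 / 138 = 60.1588
Standard deviation = √60.1588 = 7.7562

7.756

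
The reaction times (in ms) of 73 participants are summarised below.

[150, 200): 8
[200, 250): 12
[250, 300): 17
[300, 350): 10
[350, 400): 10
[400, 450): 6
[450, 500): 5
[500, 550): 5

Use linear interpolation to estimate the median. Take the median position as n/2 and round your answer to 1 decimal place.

Cumulative frequencies: 8, 20, 37, 47, 57, 63, 68, 73
n = 73; position = n/2 = 36.5.
This falls in the class [250, 300): L = 250, F = 20, f = 17, h = 50.
Median ≈ 250 + ((36.5 − 20) / 17) × 50 = 298.5294

298.5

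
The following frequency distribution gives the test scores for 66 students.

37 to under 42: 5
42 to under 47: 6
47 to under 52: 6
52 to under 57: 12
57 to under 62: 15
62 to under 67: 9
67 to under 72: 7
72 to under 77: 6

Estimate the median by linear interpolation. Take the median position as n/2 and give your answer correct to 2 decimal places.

58.33

Cumulative frequencies: 5, 11, 17, 29, 44, 53, 60, 66
n = 66; position = n/2 = 33.
This falls in the class 57 to under 62: L = 57, F = 29, f = 15, h = 5.
Median ≈ 57 + ((33 − 29) / 15) × 5 = 58.3333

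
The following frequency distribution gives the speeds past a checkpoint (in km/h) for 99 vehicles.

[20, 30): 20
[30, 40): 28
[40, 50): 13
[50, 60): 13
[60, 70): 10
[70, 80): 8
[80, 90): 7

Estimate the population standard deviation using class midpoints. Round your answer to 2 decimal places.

Midpoints: 25, 35, 45, 55, 65, 75, 85
n = 99, Σfm = 4625, mean = 46.7172
Σfm² = 250275
Σf(m − x̄)² = Σfm² − (Σfm)²/n = 250275 − 4625²/99 = 34208.0808
Population variance = 34208.0808 / 99 = 345.5362
Standard deviation = √345.5362 = 18.5886

18.59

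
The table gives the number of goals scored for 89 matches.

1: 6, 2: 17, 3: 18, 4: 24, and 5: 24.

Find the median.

4

Cumulative frequencies: 6, 23, 41, 65, 89
n = 89, so the median is the value in position (n+1)/2 = 45.
Position 45 falls at value 4.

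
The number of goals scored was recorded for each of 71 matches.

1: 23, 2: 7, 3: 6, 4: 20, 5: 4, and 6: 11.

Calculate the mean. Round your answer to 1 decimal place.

Values: 1, 2, 3, 4, 5, 6
Σfx = 23×1 + 7×2 + 6×3 + 20×4 + 4×5 + 11×6 = 221
n = Σf = 71
Mean = 221 / 71 = 3.1127

3.1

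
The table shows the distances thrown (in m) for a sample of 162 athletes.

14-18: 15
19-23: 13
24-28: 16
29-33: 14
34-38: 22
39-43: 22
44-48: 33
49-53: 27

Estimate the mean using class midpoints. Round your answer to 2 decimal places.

36.74

Midpoints: 16, 21, 26, 31, 36, 41, 46, 51
Σfm = 15×16 + 13×21 + 16×26 + 14×31 + 22×36 + 22×41 + 33×46 + 27×51 = 5952
n = Σf = 162
Mean = 5952 / 162 = 36.7407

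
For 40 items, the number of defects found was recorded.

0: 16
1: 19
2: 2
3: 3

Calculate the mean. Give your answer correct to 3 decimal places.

0.800

Values: 0, 1, 2, 3
Σfx = 16×0 + 19×1 + 2×2 + 3×3 = 32
n = Σf = 40
Mean = 32 / 40 = 0.8000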